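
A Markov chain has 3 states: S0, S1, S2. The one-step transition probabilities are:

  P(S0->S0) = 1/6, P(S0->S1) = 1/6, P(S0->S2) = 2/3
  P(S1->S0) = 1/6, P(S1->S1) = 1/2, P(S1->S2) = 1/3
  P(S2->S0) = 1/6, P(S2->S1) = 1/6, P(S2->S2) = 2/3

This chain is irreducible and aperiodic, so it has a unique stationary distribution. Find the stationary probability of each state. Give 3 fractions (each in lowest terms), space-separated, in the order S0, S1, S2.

Answer: 1/6 1/4 7/12

Derivation:
The stationary distribution satisfies pi = pi * P, i.e.:
  pi_S0 = 1/6*pi_S0 + 1/6*pi_S1 + 1/6*pi_S2
  pi_S1 = 1/6*pi_S0 + 1/2*pi_S1 + 1/6*pi_S2
  pi_S2 = 2/3*pi_S0 + 1/3*pi_S1 + 2/3*pi_S2
with normalization: pi_S0 + pi_S1 + pi_S2 = 1.

Using the first 2 balance equations plus normalization, the linear system A*pi = b is:
  [-5/6, 1/6, 1/6] . pi = 0
  [1/6, -1/2, 1/6] . pi = 0
  [1, 1, 1] . pi = 1

Solving yields:
  pi_S0 = 1/6
  pi_S1 = 1/4
  pi_S2 = 7/12

Verification (pi * P):
  1/6*1/6 + 1/4*1/6 + 7/12*1/6 = 1/6 = pi_S0  (ok)
  1/6*1/6 + 1/4*1/2 + 7/12*1/6 = 1/4 = pi_S1  (ok)
  1/6*2/3 + 1/4*1/3 + 7/12*2/3 = 7/12 = pi_S2  (ok)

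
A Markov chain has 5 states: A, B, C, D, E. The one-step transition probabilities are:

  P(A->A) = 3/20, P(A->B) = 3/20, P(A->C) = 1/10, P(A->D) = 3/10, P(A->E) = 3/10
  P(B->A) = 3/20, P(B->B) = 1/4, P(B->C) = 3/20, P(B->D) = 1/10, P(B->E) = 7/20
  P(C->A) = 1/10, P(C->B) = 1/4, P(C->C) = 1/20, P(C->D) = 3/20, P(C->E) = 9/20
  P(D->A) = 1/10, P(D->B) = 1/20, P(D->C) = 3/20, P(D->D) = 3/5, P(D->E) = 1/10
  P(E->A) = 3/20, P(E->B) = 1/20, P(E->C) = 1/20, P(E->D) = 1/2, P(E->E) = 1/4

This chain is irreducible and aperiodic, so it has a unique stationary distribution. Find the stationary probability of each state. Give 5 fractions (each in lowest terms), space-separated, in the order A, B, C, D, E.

Answer: 7141/58270 12289/116540 644/5827 2555/5827 25989/116540

Derivation:
The stationary distribution satisfies pi = pi * P, i.e.:
  pi_A = 3/20*pi_A + 3/20*pi_B + 1/10*pi_C + 1/10*pi_D + 3/20*pi_E
  pi_B = 3/20*pi_A + 1/4*pi_B + 1/4*pi_C + 1/20*pi_D + 1/20*pi_E
  pi_C = 1/10*pi_A + 3/20*pi_B + 1/20*pi_C + 3/20*pi_D + 1/20*pi_E
  pi_D = 3/10*pi_A + 1/10*pi_B + 3/20*pi_C + 3/5*pi_D + 1/2*pi_E
  pi_E = 3/10*pi_A + 7/20*pi_B + 9/20*pi_C + 1/10*pi_D + 1/4*pi_E
with normalization: pi_A + pi_B + pi_C + pi_D + pi_E = 1.

Using the first 4 balance equations plus normalization, the linear system A*pi = b is:
  [-17/20, 3/20, 1/10, 1/10, 3/20] . pi = 0
  [3/20, -3/4, 1/4, 1/20, 1/20] . pi = 0
  [1/10, 3/20, -19/20, 3/20, 1/20] . pi = 0
  [3/10, 1/10, 3/20, -2/5, 1/2] . pi = 0
  [1, 1, 1, 1, 1] . pi = 1

Solving yields:
  pi_A = 7141/58270
  pi_B = 12289/116540
  pi_C = 644/5827
  pi_D = 2555/5827
  pi_E = 25989/116540

Verification (pi * P):
  7141/58270*3/20 + 12289/116540*3/20 + 644/5827*1/10 + 2555/5827*1/10 + 25989/116540*3/20 = 7141/58270 = pi_A  (ok)
  7141/58270*3/20 + 12289/116540*1/4 + 644/5827*1/4 + 2555/5827*1/20 + 25989/116540*1/20 = 12289/116540 = pi_B  (ok)
  7141/58270*1/10 + 12289/116540*3/20 + 644/5827*1/20 + 2555/5827*3/20 + 25989/116540*1/20 = 644/5827 = pi_C  (ok)
  7141/58270*3/10 + 12289/116540*1/10 + 644/5827*3/20 + 2555/5827*3/5 + 25989/116540*1/2 = 2555/5827 = pi_D  (ok)
  7141/58270*3/10 + 12289/116540*7/20 + 644/5827*9/20 + 2555/5827*1/10 + 25989/116540*1/4 = 25989/116540 = pi_E  (ok)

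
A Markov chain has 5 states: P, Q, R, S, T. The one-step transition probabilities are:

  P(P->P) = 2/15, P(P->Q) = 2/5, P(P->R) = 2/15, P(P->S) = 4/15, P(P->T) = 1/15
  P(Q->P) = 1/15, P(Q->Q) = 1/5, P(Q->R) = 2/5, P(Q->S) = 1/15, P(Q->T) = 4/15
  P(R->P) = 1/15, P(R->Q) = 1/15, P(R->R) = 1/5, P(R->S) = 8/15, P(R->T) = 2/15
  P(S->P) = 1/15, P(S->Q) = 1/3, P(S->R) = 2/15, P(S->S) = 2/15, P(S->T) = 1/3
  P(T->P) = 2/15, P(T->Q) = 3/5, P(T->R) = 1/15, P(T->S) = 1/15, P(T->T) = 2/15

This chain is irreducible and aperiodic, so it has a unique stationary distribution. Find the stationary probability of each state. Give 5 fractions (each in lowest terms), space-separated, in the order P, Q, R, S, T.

Answer: 5675/65848 19599/65848 14035/65848 12937/65848 6801/32924

Derivation:
The stationary distribution satisfies pi = pi * P, i.e.:
  pi_P = 2/15*pi_P + 1/15*pi_Q + 1/15*pi_R + 1/15*pi_S + 2/15*pi_T
  pi_Q = 2/5*pi_P + 1/5*pi_Q + 1/15*pi_R + 1/3*pi_S + 3/5*pi_T
  pi_R = 2/15*pi_P + 2/5*pi_Q + 1/5*pi_R + 2/15*pi_S + 1/15*pi_T
  pi_S = 4/15*pi_P + 1/15*pi_Q + 8/15*pi_R + 2/15*pi_S + 1/15*pi_T
  pi_T = 1/15*pi_P + 4/15*pi_Q + 2/15*pi_R + 1/3*pi_S + 2/15*pi_T
with normalization: pi_P + pi_Q + pi_R + pi_S + pi_T = 1.

Using the first 4 balance equations plus normalization, the linear system A*pi = b is:
  [-13/15, 1/15, 1/15, 1/15, 2/15] . pi = 0
  [2/5, -4/5, 1/15, 1/3, 3/5] . pi = 0
  [2/15, 2/5, -4/5, 2/15, 1/15] . pi = 0
  [4/15, 1/15, 8/15, -13/15, 1/15] . pi = 0
  [1, 1, 1, 1, 1] . pi = 1

Solving yields:
  pi_P = 5675/65848
  pi_Q = 19599/65848
  pi_R = 14035/65848
  pi_S = 12937/65848
  pi_T = 6801/32924

Verification (pi * P):
  5675/65848*2/15 + 19599/65848*1/15 + 14035/65848*1/15 + 12937/65848*1/15 + 6801/32924*2/15 = 5675/65848 = pi_P  (ok)
  5675/65848*2/5 + 19599/65848*1/5 + 14035/65848*1/15 + 12937/65848*1/3 + 6801/32924*3/5 = 19599/65848 = pi_Q  (ok)
  5675/65848*2/15 + 19599/65848*2/5 + 14035/65848*1/5 + 12937/65848*2/15 + 6801/32924*1/15 = 14035/65848 = pi_R  (ok)
  5675/65848*4/15 + 19599/65848*1/15 + 14035/65848*8/15 + 12937/65848*2/15 + 6801/32924*1/15 = 12937/65848 = pi_S  (ok)
  5675/65848*1/15 + 19599/65848*4/15 + 14035/65848*2/15 + 12937/65848*1/3 + 6801/32924*2/15 = 6801/32924 = pi_T  (ok)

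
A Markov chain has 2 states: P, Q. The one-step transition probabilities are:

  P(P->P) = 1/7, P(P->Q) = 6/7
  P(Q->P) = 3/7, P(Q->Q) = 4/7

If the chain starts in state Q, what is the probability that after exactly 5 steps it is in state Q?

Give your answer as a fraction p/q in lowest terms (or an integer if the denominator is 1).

Answer: 11194/16807

Derivation:
Computing P^5 by repeated multiplication:
P^1 =
  P: [1/7, 6/7]
  Q: [3/7, 4/7]
P^2 =
  P: [19/49, 30/49]
  Q: [15/49, 34/49]
P^3 =
  P: [109/343, 234/343]
  Q: [117/343, 226/343]
P^4 =
  P: [811/2401, 1590/2401]
  Q: [795/2401, 1606/2401]
P^5 =
  P: [5581/16807, 11226/16807]
  Q: [5613/16807, 11194/16807]

(P^5)[Q -> Q] = 11194/16807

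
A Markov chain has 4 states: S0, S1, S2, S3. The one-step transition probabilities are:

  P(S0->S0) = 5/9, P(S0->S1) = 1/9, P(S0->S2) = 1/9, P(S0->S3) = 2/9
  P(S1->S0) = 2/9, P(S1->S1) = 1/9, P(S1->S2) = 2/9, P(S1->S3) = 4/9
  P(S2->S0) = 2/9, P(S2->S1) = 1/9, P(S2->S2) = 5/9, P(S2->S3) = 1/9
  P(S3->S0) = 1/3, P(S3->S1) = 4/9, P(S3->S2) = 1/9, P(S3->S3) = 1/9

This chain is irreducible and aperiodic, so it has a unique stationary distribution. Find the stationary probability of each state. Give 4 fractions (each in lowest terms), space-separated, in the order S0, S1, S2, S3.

Answer: 52/141 77/423 100/423 10/47

Derivation:
The stationary distribution satisfies pi = pi * P, i.e.:
  pi_S0 = 5/9*pi_S0 + 2/9*pi_S1 + 2/9*pi_S2 + 1/3*pi_S3
  pi_S1 = 1/9*pi_S0 + 1/9*pi_S1 + 1/9*pi_S2 + 4/9*pi_S3
  pi_S2 = 1/9*pi_S0 + 2/9*pi_S1 + 5/9*pi_S2 + 1/9*pi_S3
  pi_S3 = 2/9*pi_S0 + 4/9*pi_S1 + 1/9*pi_S2 + 1/9*pi_S3
with normalization: pi_S0 + pi_S1 + pi_S2 + pi_S3 = 1.

Using the first 3 balance equations plus normalization, the linear system A*pi = b is:
  [-4/9, 2/9, 2/9, 1/3] . pi = 0
  [1/9, -8/9, 1/9, 4/9] . pi = 0
  [1/9, 2/9, -4/9, 1/9] . pi = 0
  [1, 1, 1, 1] . pi = 1

Solving yields:
  pi_S0 = 52/141
  pi_S1 = 77/423
  pi_S2 = 100/423
  pi_S3 = 10/47

Verification (pi * P):
  52/141*5/9 + 77/423*2/9 + 100/423*2/9 + 10/47*1/3 = 52/141 = pi_S0  (ok)
  52/141*1/9 + 77/423*1/9 + 100/423*1/9 + 10/47*4/9 = 77/423 = pi_S1  (ok)
  52/141*1/9 + 77/423*2/9 + 100/423*5/9 + 10/47*1/9 = 100/423 = pi_S2  (ok)
  52/141*2/9 + 77/423*4/9 + 100/423*1/9 + 10/47*1/9 = 10/47 = pi_S3  (ok)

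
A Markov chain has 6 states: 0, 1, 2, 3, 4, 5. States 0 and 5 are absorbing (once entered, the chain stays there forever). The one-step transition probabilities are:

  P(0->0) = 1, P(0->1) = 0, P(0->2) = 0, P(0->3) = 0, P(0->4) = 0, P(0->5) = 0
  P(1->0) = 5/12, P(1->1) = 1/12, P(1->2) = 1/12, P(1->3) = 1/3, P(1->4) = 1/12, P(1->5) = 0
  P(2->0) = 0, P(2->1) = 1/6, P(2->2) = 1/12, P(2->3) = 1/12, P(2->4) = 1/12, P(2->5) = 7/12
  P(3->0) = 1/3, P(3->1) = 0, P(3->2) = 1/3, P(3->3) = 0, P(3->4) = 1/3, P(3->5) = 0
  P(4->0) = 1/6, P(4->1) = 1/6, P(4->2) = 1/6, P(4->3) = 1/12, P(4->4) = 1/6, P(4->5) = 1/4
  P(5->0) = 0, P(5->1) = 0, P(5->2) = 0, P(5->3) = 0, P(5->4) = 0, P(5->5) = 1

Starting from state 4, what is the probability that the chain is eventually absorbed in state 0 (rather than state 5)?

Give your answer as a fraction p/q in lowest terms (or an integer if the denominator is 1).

Let a_i = P(absorbed in 0 | start in state i).
Boundary conditions: a_0 = 1, a_5 = 0.
For each transient state i, a_i = sum_j P(i->j) * a_j:
  a_1 = 5/12*a_0 + 1/12*a_1 + 1/12*a_2 + 1/3*a_3 + 1/12*a_4 + 0*a_5
  a_2 = 0*a_0 + 1/6*a_1 + 1/12*a_2 + 1/12*a_3 + 1/12*a_4 + 7/12*a_5
  a_3 = 1/3*a_0 + 0*a_1 + 1/3*a_2 + 0*a_3 + 1/3*a_4 + 0*a_5
  a_4 = 1/6*a_0 + 1/6*a_1 + 1/6*a_2 + 1/12*a_3 + 1/6*a_4 + 1/4*a_5

Substituting a_0 = 1 and a_5 = 0, rearrange to (I - Q) a = r where r[i] = P(i -> 0):
  [11/12, -1/12, -1/3, -1/12] . (a_1, a_2, a_3, a_4) = 5/12
  [-1/6, 11/12, -1/12, -1/12] . (a_1, a_2, a_3, a_4) = 0
  [0, -1/3, 1, -1/3] . (a_1, a_2, a_3, a_4) = 1/3
  [-1/6, -1/6, -1/12, 5/6] . (a_1, a_2, a_3, a_4) = 1/6

Solving yields:
  a_1 = 177/247
  a_2 = 655/2964
  a_3 = 137/247
  a_4 = 101/228

Starting state is 4, so the absorption probability is a_4 = 101/228.

Answer: 101/228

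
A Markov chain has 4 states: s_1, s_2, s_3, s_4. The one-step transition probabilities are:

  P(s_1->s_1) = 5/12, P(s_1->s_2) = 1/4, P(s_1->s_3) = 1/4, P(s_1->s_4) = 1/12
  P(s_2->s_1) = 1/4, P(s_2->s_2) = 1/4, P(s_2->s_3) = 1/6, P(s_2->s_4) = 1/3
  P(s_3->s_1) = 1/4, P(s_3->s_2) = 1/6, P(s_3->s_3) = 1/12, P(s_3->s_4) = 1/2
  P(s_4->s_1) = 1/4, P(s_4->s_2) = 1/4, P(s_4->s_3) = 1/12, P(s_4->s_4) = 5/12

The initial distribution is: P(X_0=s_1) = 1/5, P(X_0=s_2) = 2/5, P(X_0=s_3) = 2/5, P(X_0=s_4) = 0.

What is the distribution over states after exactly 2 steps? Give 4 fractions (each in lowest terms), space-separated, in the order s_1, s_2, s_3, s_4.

Answer: 107/360 19/80 107/720 19/60

Derivation:
Propagating the distribution step by step (d_{t+1} = d_t * P):
d_0 = (s_1=1/5, s_2=2/5, s_3=2/5, s_4=0)
  d_1[s_1] = 1/5*5/12 + 2/5*1/4 + 2/5*1/4 + 0*1/4 = 17/60
  d_1[s_2] = 1/5*1/4 + 2/5*1/4 + 2/5*1/6 + 0*1/4 = 13/60
  d_1[s_3] = 1/5*1/4 + 2/5*1/6 + 2/5*1/12 + 0*1/12 = 3/20
  d_1[s_4] = 1/5*1/12 + 2/5*1/3 + 2/5*1/2 + 0*5/12 = 7/20
d_1 = (s_1=17/60, s_2=13/60, s_3=3/20, s_4=7/20)
  d_2[s_1] = 17/60*5/12 + 13/60*1/4 + 3/20*1/4 + 7/20*1/4 = 107/360
  d_2[s_2] = 17/60*1/4 + 13/60*1/4 + 3/20*1/6 + 7/20*1/4 = 19/80
  d_2[s_3] = 17/60*1/4 + 13/60*1/6 + 3/20*1/12 + 7/20*1/12 = 107/720
  d_2[s_4] = 17/60*1/12 + 13/60*1/3 + 3/20*1/2 + 7/20*5/12 = 19/60
d_2 = (s_1=107/360, s_2=19/80, s_3=107/720, s_4=19/60)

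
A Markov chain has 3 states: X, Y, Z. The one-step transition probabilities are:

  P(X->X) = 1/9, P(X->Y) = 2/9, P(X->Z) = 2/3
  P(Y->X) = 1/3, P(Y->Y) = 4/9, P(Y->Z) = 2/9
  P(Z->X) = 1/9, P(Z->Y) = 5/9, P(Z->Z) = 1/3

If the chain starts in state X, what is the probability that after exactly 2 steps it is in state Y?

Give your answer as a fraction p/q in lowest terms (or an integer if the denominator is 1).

Computing P^2 by repeated multiplication:
P^1 =
  X: [1/9, 2/9, 2/3]
  Y: [1/3, 4/9, 2/9]
  Z: [1/9, 5/9, 1/3]
P^2 =
  X: [13/81, 40/81, 28/81]
  Y: [17/81, 32/81, 32/81]
  Z: [19/81, 37/81, 25/81]

(P^2)[X -> Y] = 40/81

Answer: 40/81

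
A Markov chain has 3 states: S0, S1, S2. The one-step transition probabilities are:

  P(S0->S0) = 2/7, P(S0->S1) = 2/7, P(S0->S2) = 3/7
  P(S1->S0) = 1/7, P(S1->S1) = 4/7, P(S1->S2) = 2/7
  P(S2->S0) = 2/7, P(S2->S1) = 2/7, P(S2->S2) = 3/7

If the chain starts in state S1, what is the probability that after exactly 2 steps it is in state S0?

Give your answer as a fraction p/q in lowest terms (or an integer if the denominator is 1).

Answer: 10/49

Derivation:
Computing P^2 by repeated multiplication:
P^1 =
  S0: [2/7, 2/7, 3/7]
  S1: [1/7, 4/7, 2/7]
  S2: [2/7, 2/7, 3/7]
P^2 =
  S0: [12/49, 18/49, 19/49]
  S1: [10/49, 22/49, 17/49]
  S2: [12/49, 18/49, 19/49]

(P^2)[S1 -> S0] = 10/49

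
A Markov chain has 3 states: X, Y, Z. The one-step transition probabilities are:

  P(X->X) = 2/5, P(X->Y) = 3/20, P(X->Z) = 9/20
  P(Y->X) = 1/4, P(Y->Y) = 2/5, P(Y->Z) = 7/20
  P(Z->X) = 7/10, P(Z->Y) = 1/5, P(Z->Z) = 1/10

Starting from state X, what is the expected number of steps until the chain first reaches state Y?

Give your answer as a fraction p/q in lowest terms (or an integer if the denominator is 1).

Answer: 6

Derivation:
Let h_i = expected steps to first reach Y from state i.
Boundary: h_Y = 0.
First-step equations for the other states:
  h_X = 1 + 2/5*h_X + 3/20*h_Y + 9/20*h_Z
  h_Z = 1 + 7/10*h_X + 1/5*h_Y + 1/10*h_Z

Substituting h_Y = 0 and rearranging gives the linear system (I - Q) h = 1:
  [3/5, -9/20] . (h_X, h_Z) = 1
  [-7/10, 9/10] . (h_X, h_Z) = 1

Solving yields:
  h_X = 6
  h_Z = 52/9

Starting state is X, so the expected hitting time is h_X = 6.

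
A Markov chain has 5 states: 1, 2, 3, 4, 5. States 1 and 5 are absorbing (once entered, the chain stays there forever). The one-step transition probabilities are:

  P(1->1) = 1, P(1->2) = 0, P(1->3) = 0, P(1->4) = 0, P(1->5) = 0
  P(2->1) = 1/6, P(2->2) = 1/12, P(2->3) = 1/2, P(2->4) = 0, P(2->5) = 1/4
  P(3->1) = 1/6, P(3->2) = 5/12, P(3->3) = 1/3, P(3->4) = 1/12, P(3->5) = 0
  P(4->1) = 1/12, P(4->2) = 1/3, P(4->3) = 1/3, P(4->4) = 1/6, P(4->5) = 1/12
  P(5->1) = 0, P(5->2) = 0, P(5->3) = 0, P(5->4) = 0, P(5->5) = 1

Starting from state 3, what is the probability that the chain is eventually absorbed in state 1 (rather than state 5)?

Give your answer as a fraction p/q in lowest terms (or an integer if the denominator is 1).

Let a_i = P(absorbed in 1 | start in state i).
Boundary conditions: a_1 = 1, a_5 = 0.
For each transient state i, a_i = sum_j P(i->j) * a_j:
  a_2 = 1/6*a_1 + 1/12*a_2 + 1/2*a_3 + 0*a_4 + 1/4*a_5
  a_3 = 1/6*a_1 + 5/12*a_2 + 1/3*a_3 + 1/12*a_4 + 0*a_5
  a_4 = 1/12*a_1 + 1/3*a_2 + 1/3*a_3 + 1/6*a_4 + 1/12*a_5

Substituting a_1 = 1 and a_5 = 0, rearrange to (I - Q) a = r where r[i] = P(i -> 1):
  [11/12, -1/2, 0] . (a_2, a_3, a_4) = 1/6
  [-5/12, 2/3, -1/12] . (a_2, a_3, a_4) = 1/6
  [-1/3, -1/3, 5/6] . (a_2, a_3, a_4) = 1/12

Solving yields:
  a_2 = 139/256
  a_3 = 339/512
  a_4 = 149/256

Starting state is 3, so the absorption probability is a_3 = 339/512.

Answer: 339/512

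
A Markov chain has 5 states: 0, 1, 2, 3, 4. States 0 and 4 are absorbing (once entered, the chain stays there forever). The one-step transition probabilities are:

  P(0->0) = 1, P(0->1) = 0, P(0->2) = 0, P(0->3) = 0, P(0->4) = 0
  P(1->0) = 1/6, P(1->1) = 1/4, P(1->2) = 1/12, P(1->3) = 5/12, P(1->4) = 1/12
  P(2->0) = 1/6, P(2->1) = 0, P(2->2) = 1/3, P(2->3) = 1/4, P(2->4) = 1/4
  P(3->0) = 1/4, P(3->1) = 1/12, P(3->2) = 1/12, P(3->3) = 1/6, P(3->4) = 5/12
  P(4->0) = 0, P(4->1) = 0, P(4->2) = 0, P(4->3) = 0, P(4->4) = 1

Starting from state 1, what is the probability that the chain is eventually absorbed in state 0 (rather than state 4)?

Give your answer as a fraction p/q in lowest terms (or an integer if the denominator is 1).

Let a_i = P(absorbed in 0 | start in state i).
Boundary conditions: a_0 = 1, a_4 = 0.
For each transient state i, a_i = sum_j P(i->j) * a_j:
  a_1 = 1/6*a_0 + 1/4*a_1 + 1/12*a_2 + 5/12*a_3 + 1/12*a_4
  a_2 = 1/6*a_0 + 0*a_1 + 1/3*a_2 + 1/4*a_3 + 1/4*a_4
  a_3 = 1/4*a_0 + 1/12*a_1 + 1/12*a_2 + 1/6*a_3 + 5/12*a_4

Substituting a_0 = 1 and a_4 = 0, rearrange to (I - Q) a = r where r[i] = P(i -> 0):
  [3/4, -1/12, -5/12] . (a_1, a_2, a_3) = 1/6
  [0, 2/3, -1/4] . (a_1, a_2, a_3) = 1/6
  [-1/12, -1/12, 5/6] . (a_1, a_2, a_3) = 1/4

Solving yields:
  a_1 = 313/650
  a_2 = 257/650
  a_3 = 126/325

Starting state is 1, so the absorption probability is a_1 = 313/650.

Answer: 313/650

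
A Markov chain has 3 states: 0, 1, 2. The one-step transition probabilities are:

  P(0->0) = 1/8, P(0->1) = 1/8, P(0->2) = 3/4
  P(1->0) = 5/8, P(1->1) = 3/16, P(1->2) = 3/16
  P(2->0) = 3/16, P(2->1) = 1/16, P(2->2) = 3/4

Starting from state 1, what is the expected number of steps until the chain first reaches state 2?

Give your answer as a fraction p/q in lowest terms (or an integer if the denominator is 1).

Answer: 64/27

Derivation:
Let h_i = expected steps to first reach 2 from state i.
Boundary: h_2 = 0.
First-step equations for the other states:
  h_0 = 1 + 1/8*h_0 + 1/8*h_1 + 3/4*h_2
  h_1 = 1 + 5/8*h_0 + 3/16*h_1 + 3/16*h_2

Substituting h_2 = 0 and rearranging gives the linear system (I - Q) h = 1:
  [7/8, -1/8] . (h_0, h_1) = 1
  [-5/8, 13/16] . (h_0, h_1) = 1

Solving yields:
  h_0 = 40/27
  h_1 = 64/27

Starting state is 1, so the expected hitting time is h_1 = 64/27.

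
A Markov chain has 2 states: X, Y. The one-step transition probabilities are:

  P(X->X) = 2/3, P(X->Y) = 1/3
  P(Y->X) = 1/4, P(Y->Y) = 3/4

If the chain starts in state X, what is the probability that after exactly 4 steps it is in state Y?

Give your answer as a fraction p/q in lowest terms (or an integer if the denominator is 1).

Computing P^4 by repeated multiplication:
P^1 =
  X: [2/3, 1/3]
  Y: [1/4, 3/4]
P^2 =
  X: [19/36, 17/36]
  Y: [17/48, 31/48]
P^3 =
  X: [203/432, 229/432]
  Y: [229/576, 347/576]
P^4 =
  X: [2311/5184, 2873/5184]
  Y: [2873/6912, 4039/6912]

(P^4)[X -> Y] = 2873/5184

Answer: 2873/5184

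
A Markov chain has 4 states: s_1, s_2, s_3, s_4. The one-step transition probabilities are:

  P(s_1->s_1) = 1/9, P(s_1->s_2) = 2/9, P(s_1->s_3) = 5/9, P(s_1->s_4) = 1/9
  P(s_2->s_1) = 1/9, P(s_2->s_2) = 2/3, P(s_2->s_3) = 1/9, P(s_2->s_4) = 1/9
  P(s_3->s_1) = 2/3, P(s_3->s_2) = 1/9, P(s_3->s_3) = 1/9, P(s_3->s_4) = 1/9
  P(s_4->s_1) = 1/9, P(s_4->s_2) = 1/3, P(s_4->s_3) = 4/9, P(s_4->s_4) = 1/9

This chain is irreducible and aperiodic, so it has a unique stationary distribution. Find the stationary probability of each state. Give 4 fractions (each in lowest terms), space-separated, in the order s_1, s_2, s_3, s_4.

Answer: 47/183 203/549 16/61 1/9

Derivation:
The stationary distribution satisfies pi = pi * P, i.e.:
  pi_s_1 = 1/9*pi_s_1 + 1/9*pi_s_2 + 2/3*pi_s_3 + 1/9*pi_s_4
  pi_s_2 = 2/9*pi_s_1 + 2/3*pi_s_2 + 1/9*pi_s_3 + 1/3*pi_s_4
  pi_s_3 = 5/9*pi_s_1 + 1/9*pi_s_2 + 1/9*pi_s_3 + 4/9*pi_s_4
  pi_s_4 = 1/9*pi_s_1 + 1/9*pi_s_2 + 1/9*pi_s_3 + 1/9*pi_s_4
with normalization: pi_s_1 + pi_s_2 + pi_s_3 + pi_s_4 = 1.

Using the first 3 balance equations plus normalization, the linear system A*pi = b is:
  [-8/9, 1/9, 2/3, 1/9] . pi = 0
  [2/9, -1/3, 1/9, 1/3] . pi = 0
  [5/9, 1/9, -8/9, 4/9] . pi = 0
  [1, 1, 1, 1] . pi = 1

Solving yields:
  pi_s_1 = 47/183
  pi_s_2 = 203/549
  pi_s_3 = 16/61
  pi_s_4 = 1/9

Verification (pi * P):
  47/183*1/9 + 203/549*1/9 + 16/61*2/3 + 1/9*1/9 = 47/183 = pi_s_1  (ok)
  47/183*2/9 + 203/549*2/3 + 16/61*1/9 + 1/9*1/3 = 203/549 = pi_s_2  (ok)
  47/183*5/9 + 203/549*1/9 + 16/61*1/9 + 1/9*4/9 = 16/61 = pi_s_3  (ok)
  47/183*1/9 + 203/549*1/9 + 16/61*1/9 + 1/9*1/9 = 1/9 = pi_s_4  (ok)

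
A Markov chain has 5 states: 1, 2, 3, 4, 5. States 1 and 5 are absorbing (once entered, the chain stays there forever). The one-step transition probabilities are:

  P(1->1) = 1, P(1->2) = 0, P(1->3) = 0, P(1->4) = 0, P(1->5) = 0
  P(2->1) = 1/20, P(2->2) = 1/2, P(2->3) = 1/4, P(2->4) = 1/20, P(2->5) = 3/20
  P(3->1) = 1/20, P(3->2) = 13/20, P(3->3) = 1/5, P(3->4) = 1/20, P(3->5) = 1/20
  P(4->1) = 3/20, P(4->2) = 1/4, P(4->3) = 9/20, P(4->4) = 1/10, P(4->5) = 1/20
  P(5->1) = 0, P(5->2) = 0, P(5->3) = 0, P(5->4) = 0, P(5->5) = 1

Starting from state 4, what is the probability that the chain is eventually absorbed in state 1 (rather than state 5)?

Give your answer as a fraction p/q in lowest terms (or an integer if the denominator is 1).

Let a_i = P(absorbed in 1 | start in state i).
Boundary conditions: a_1 = 1, a_5 = 0.
For each transient state i, a_i = sum_j P(i->j) * a_j:
  a_2 = 1/20*a_1 + 1/2*a_2 + 1/4*a_3 + 1/20*a_4 + 3/20*a_5
  a_3 = 1/20*a_1 + 13/20*a_2 + 1/5*a_3 + 1/20*a_4 + 1/20*a_5
  a_4 = 3/20*a_1 + 1/4*a_2 + 9/20*a_3 + 1/10*a_4 + 1/20*a_5

Substituting a_1 = 1 and a_5 = 0, rearrange to (I - Q) a = r where r[i] = P(i -> 1):
  [1/2, -1/4, -1/20] . (a_2, a_3, a_4) = 1/20
  [-13/20, 4/5, -1/20] . (a_2, a_3, a_4) = 1/20
  [-1/4, -9/20, 9/10] . (a_2, a_3, a_4) = 3/20

Solving yields:
  a_2 = 147/466
  a_3 = 161/466
  a_4 = 199/466

Starting state is 4, so the absorption probability is a_4 = 199/466.

Answer: 199/466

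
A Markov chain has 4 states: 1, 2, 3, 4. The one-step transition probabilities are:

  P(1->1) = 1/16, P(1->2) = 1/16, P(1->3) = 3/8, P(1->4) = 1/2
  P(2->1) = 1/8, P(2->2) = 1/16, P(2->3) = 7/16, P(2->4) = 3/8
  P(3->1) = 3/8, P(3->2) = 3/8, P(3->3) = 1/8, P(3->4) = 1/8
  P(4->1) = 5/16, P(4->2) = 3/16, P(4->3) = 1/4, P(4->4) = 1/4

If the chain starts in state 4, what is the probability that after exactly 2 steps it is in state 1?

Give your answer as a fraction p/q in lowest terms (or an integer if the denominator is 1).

Computing P^2 by repeated multiplication:
P^1 =
  1: [1/16, 1/16, 3/8, 1/2]
  2: [1/8, 1/16, 7/16, 3/8]
  3: [3/8, 3/8, 1/8, 1/8]
  4: [5/16, 3/16, 1/4, 1/4]
P^2 =
  1: [79/256, 31/128, 57/256, 29/128]
  2: [19/64, 63/256, 57/256, 15/64]
  3: [5/32, 15/128, 45/128, 3/8]
  4: [55/256, 11/64, 75/256, 41/128]

(P^2)[4 -> 1] = 55/256

Answer: 55/256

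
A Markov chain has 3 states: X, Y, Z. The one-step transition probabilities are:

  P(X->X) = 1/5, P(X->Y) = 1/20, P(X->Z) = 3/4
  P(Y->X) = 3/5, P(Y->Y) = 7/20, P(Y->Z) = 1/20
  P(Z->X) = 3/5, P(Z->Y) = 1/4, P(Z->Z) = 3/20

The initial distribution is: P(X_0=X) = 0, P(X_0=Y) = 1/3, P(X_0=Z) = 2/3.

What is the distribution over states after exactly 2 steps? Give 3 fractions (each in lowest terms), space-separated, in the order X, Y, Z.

Propagating the distribution step by step (d_{t+1} = d_t * P):
d_0 = (X=0, Y=1/3, Z=2/3)
  d_1[X] = 0*1/5 + 1/3*3/5 + 2/3*3/5 = 3/5
  d_1[Y] = 0*1/20 + 1/3*7/20 + 2/3*1/4 = 17/60
  d_1[Z] = 0*3/4 + 1/3*1/20 + 2/3*3/20 = 7/60
d_1 = (X=3/5, Y=17/60, Z=7/60)
  d_2[X] = 3/5*1/5 + 17/60*3/5 + 7/60*3/5 = 9/25
  d_2[Y] = 3/5*1/20 + 17/60*7/20 + 7/60*1/4 = 19/120
  d_2[Z] = 3/5*3/4 + 17/60*1/20 + 7/60*3/20 = 289/600
d_2 = (X=9/25, Y=19/120, Z=289/600)

Answer: 9/25 19/120 289/600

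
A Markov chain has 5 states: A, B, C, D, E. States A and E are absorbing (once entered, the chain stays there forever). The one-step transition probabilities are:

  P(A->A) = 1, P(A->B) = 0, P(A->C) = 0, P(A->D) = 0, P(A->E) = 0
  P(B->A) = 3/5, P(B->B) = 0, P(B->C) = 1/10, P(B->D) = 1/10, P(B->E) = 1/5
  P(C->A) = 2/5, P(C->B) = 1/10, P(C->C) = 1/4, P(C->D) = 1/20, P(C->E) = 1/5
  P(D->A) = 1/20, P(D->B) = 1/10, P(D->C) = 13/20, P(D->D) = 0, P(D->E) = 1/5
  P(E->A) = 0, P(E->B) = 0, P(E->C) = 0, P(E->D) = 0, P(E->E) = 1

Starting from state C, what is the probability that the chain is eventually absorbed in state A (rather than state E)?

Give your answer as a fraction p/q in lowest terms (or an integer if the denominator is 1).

Answer: 2/3

Derivation:
Let a_i = P(absorbed in A | start in state i).
Boundary conditions: a_A = 1, a_E = 0.
For each transient state i, a_i = sum_j P(i->j) * a_j:
  a_B = 3/5*a_A + 0*a_B + 1/10*a_C + 1/10*a_D + 1/5*a_E
  a_C = 2/5*a_A + 1/10*a_B + 1/4*a_C + 1/20*a_D + 1/5*a_E
  a_D = 1/20*a_A + 1/10*a_B + 13/20*a_C + 0*a_D + 1/5*a_E

Substituting a_A = 1 and a_E = 0, rearrange to (I - Q) a = r where r[i] = P(i -> A):
  [1, -1/10, -1/10] . (a_B, a_C, a_D) = 3/5
  [-1/10, 3/4, -1/20] . (a_B, a_C, a_D) = 2/5
  [-1/10, -13/20, 1] . (a_B, a_C, a_D) = 1/20

Solving yields:
  a_B = 13/18
  a_C = 2/3
  a_D = 5/9

Starting state is C, so the absorption probability is a_C = 2/3.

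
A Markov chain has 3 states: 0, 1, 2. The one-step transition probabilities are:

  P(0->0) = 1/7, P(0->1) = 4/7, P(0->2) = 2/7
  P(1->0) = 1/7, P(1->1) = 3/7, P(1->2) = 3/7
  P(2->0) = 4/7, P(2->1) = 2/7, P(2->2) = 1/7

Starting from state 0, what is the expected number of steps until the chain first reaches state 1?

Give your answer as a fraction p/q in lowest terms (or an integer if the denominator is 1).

Let h_i = expected steps to first reach 1 from state i.
Boundary: h_1 = 0.
First-step equations for the other states:
  h_0 = 1 + 1/7*h_0 + 4/7*h_1 + 2/7*h_2
  h_2 = 1 + 4/7*h_0 + 2/7*h_1 + 1/7*h_2

Substituting h_1 = 0 and rearranging gives the linear system (I - Q) h = 1:
  [6/7, -2/7] . (h_0, h_2) = 1
  [-4/7, 6/7] . (h_0, h_2) = 1

Solving yields:
  h_0 = 2
  h_2 = 5/2

Starting state is 0, so the expected hitting time is h_0 = 2.

Answer: 2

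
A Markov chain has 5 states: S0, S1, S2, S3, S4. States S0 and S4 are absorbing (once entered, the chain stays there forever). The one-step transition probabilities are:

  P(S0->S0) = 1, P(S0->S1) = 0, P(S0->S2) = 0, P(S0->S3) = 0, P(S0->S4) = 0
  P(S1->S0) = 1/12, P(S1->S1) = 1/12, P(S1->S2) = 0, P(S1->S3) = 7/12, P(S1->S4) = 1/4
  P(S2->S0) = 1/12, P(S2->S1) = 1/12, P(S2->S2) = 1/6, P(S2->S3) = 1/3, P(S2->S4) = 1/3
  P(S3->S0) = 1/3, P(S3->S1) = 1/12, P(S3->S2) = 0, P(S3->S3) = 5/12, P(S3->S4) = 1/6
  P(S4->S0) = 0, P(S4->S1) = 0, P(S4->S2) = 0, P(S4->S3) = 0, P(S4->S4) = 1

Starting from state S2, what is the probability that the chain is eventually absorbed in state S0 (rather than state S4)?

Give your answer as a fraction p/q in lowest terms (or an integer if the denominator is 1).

Let a_i = P(absorbed in S0 | start in state i).
Boundary conditions: a_S0 = 1, a_S4 = 0.
For each transient state i, a_i = sum_j P(i->j) * a_j:
  a_S1 = 1/12*a_S0 + 1/12*a_S1 + 0*a_S2 + 7/12*a_S3 + 1/4*a_S4
  a_S2 = 1/12*a_S0 + 1/12*a_S1 + 1/6*a_S2 + 1/3*a_S3 + 1/3*a_S4
  a_S3 = 1/3*a_S0 + 1/12*a_S1 + 0*a_S2 + 5/12*a_S3 + 1/6*a_S4

Substituting a_S0 = 1 and a_S4 = 0, rearrange to (I - Q) a = r where r[i] = P(i -> S0):
  [11/12, 0, -7/12] . (a_S1, a_S2, a_S3) = 1/12
  [-1/12, 5/6, -1/3] . (a_S1, a_S2, a_S3) = 1/12
  [-1/12, 0, 7/12] . (a_S1, a_S2, a_S3) = 1/3

Solving yields:
  a_S1 = 1/2
  a_S2 = 57/140
  a_S3 = 9/14

Starting state is S2, so the absorption probability is a_S2 = 57/140.

Answer: 57/140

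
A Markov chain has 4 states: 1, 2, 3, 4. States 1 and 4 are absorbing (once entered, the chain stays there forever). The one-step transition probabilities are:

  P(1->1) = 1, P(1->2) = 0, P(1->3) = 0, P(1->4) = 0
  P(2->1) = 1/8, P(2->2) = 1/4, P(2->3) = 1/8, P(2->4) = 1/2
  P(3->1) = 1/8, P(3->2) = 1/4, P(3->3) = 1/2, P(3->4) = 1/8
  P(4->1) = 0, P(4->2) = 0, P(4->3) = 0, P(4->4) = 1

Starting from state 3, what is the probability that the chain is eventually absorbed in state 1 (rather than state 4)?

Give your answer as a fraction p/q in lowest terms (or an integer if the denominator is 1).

Let a_i = P(absorbed in 1 | start in state i).
Boundary conditions: a_1 = 1, a_4 = 0.
For each transient state i, a_i = sum_j P(i->j) * a_j:
  a_2 = 1/8*a_1 + 1/4*a_2 + 1/8*a_3 + 1/2*a_4
  a_3 = 1/8*a_1 + 1/4*a_2 + 1/2*a_3 + 1/8*a_4

Substituting a_1 = 1 and a_4 = 0, rearrange to (I - Q) a = r where r[i] = P(i -> 1):
  [3/4, -1/8] . (a_2, a_3) = 1/8
  [-1/4, 1/2] . (a_2, a_3) = 1/8

Solving yields:
  a_2 = 5/22
  a_3 = 4/11

Starting state is 3, so the absorption probability is a_3 = 4/11.

Answer: 4/11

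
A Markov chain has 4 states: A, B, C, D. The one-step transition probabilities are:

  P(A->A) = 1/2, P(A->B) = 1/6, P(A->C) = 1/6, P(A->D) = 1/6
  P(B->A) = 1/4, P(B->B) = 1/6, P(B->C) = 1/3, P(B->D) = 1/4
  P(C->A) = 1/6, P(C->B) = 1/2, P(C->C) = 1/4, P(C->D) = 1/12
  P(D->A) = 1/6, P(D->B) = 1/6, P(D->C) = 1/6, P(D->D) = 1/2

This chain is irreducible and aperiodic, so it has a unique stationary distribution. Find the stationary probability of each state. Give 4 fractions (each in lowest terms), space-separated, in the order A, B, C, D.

Answer: 139/496 15/62 7/31 125/496

Derivation:
The stationary distribution satisfies pi = pi * P, i.e.:
  pi_A = 1/2*pi_A + 1/4*pi_B + 1/6*pi_C + 1/6*pi_D
  pi_B = 1/6*pi_A + 1/6*pi_B + 1/2*pi_C + 1/6*pi_D
  pi_C = 1/6*pi_A + 1/3*pi_B + 1/4*pi_C + 1/6*pi_D
  pi_D = 1/6*pi_A + 1/4*pi_B + 1/12*pi_C + 1/2*pi_D
with normalization: pi_A + pi_B + pi_C + pi_D = 1.

Using the first 3 balance equations plus normalization, the linear system A*pi = b is:
  [-1/2, 1/4, 1/6, 1/6] . pi = 0
  [1/6, -5/6, 1/2, 1/6] . pi = 0
  [1/6, 1/3, -3/4, 1/6] . pi = 0
  [1, 1, 1, 1] . pi = 1

Solving yields:
  pi_A = 139/496
  pi_B = 15/62
  pi_C = 7/31
  pi_D = 125/496

Verification (pi * P):
  139/496*1/2 + 15/62*1/4 + 7/31*1/6 + 125/496*1/6 = 139/496 = pi_A  (ok)
  139/496*1/6 + 15/62*1/6 + 7/31*1/2 + 125/496*1/6 = 15/62 = pi_B  (ok)
  139/496*1/6 + 15/62*1/3 + 7/31*1/4 + 125/496*1/6 = 7/31 = pi_C  (ok)
  139/496*1/6 + 15/62*1/4 + 7/31*1/12 + 125/496*1/2 = 125/496 = pi_D  (ok)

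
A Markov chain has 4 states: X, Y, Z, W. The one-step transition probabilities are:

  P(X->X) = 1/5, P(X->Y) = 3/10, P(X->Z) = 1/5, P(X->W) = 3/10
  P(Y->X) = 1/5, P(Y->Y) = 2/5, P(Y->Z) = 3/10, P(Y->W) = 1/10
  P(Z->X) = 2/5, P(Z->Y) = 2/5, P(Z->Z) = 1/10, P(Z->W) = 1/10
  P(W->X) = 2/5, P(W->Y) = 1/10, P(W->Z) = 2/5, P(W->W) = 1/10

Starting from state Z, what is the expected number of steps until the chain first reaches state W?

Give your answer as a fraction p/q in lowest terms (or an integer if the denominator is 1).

Let h_i = expected steps to first reach W from state i.
Boundary: h_W = 0.
First-step equations for the other states:
  h_X = 1 + 1/5*h_X + 3/10*h_Y + 1/5*h_Z + 3/10*h_W
  h_Y = 1 + 1/5*h_X + 2/5*h_Y + 3/10*h_Z + 1/10*h_W
  h_Z = 1 + 2/5*h_X + 2/5*h_Y + 1/10*h_Z + 1/10*h_W

Substituting h_W = 0 and rearranging gives the linear system (I - Q) h = 1:
  [4/5, -3/10, -1/5] . (h_X, h_Y, h_Z) = 1
  [-1/5, 3/5, -3/10] . (h_X, h_Y, h_Z) = 1
  [-2/5, -2/5, 9/10] . (h_X, h_Y, h_Z) = 1

Solving yields:
  h_X = 70/13
  h_Y = 610/91
  h_Z = 590/91

Starting state is Z, so the expected hitting time is h_Z = 590/91.

Answer: 590/91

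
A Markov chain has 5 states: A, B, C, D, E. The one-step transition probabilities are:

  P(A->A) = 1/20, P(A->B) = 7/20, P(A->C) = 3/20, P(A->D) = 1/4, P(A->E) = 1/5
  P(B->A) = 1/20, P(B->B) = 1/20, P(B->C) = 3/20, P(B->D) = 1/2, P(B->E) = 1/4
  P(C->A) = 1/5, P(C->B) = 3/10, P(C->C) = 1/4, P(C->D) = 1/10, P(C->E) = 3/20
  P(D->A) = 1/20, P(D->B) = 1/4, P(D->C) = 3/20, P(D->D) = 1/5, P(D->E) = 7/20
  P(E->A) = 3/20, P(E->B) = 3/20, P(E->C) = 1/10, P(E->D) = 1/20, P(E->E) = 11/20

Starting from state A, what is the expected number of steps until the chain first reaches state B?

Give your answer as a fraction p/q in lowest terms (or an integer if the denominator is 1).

Let h_i = expected steps to first reach B from state i.
Boundary: h_B = 0.
First-step equations for the other states:
  h_A = 1 + 1/20*h_A + 7/20*h_B + 3/20*h_C + 1/4*h_D + 1/5*h_E
  h_C = 1 + 1/5*h_A + 3/10*h_B + 1/4*h_C + 1/10*h_D + 3/20*h_E
  h_D = 1 + 1/20*h_A + 1/4*h_B + 3/20*h_C + 1/5*h_D + 7/20*h_E
  h_E = 1 + 3/20*h_A + 3/20*h_B + 1/10*h_C + 1/20*h_D + 11/20*h_E

Substituting h_B = 0 and rearranging gives the linear system (I - Q) h = 1:
  [19/20, -3/20, -1/4, -1/5] . (h_A, h_C, h_D, h_E) = 1
  [-1/5, 3/4, -1/10, -3/20] . (h_A, h_C, h_D, h_E) = 1
  [-1/20, -3/20, 4/5, -7/20] . (h_A, h_C, h_D, h_E) = 1
  [-3/20, -1/10, -1/20, 9/20] . (h_A, h_C, h_D, h_E) = 1

Solving yields:
  h_A = 6375/1663
  h_C = 25975/6652
  h_D = 28895/6652
  h_E = 32265/6652

Starting state is A, so the expected hitting time is h_A = 6375/1663.

Answer: 6375/1663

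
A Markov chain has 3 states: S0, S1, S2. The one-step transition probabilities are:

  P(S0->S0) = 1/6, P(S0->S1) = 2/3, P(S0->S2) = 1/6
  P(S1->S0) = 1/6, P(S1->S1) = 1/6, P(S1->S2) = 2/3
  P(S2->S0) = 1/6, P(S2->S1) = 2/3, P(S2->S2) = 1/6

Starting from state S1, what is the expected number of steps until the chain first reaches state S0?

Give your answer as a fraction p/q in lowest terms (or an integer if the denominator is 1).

Answer: 6

Derivation:
Let h_i = expected steps to first reach S0 from state i.
Boundary: h_S0 = 0.
First-step equations for the other states:
  h_S1 = 1 + 1/6*h_S0 + 1/6*h_S1 + 2/3*h_S2
  h_S2 = 1 + 1/6*h_S0 + 2/3*h_S1 + 1/6*h_S2

Substituting h_S0 = 0 and rearranging gives the linear system (I - Q) h = 1:
  [5/6, -2/3] . (h_S1, h_S2) = 1
  [-2/3, 5/6] . (h_S1, h_S2) = 1

Solving yields:
  h_S1 = 6
  h_S2 = 6

Starting state is S1, so the expected hitting time is h_S1 = 6.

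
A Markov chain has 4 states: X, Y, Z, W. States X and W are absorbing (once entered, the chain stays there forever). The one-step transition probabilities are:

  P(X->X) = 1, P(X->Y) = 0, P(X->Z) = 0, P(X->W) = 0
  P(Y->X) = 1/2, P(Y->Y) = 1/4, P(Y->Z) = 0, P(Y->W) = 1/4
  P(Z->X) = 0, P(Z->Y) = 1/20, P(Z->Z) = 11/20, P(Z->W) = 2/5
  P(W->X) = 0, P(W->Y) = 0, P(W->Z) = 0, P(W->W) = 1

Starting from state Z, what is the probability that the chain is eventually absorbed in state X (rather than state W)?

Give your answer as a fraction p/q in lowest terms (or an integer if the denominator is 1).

Let a_i = P(absorbed in X | start in state i).
Boundary conditions: a_X = 1, a_W = 0.
For each transient state i, a_i = sum_j P(i->j) * a_j:
  a_Y = 1/2*a_X + 1/4*a_Y + 0*a_Z + 1/4*a_W
  a_Z = 0*a_X + 1/20*a_Y + 11/20*a_Z + 2/5*a_W

Substituting a_X = 1 and a_W = 0, rearrange to (I - Q) a = r where r[i] = P(i -> X):
  [3/4, 0] . (a_Y, a_Z) = 1/2
  [-1/20, 9/20] . (a_Y, a_Z) = 0

Solving yields:
  a_Y = 2/3
  a_Z = 2/27

Starting state is Z, so the absorption probability is a_Z = 2/27.

Answer: 2/27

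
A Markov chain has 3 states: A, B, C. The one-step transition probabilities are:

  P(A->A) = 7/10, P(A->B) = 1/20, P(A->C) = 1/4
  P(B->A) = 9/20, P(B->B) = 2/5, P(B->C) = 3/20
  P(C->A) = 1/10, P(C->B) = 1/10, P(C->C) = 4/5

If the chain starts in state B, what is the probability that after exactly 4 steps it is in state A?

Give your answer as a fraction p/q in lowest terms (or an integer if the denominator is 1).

Answer: 34551/80000

Derivation:
Computing P^4 by repeated multiplication:
P^1 =
  A: [7/10, 1/20, 1/4]
  B: [9/20, 2/5, 3/20]
  C: [1/10, 1/10, 4/5]
P^2 =
  A: [43/80, 2/25, 153/400]
  B: [51/100, 79/400, 117/400]
  C: [39/200, 1/8, 17/25]
P^3 =
  A: [901/2000, 777/8000, 3619/8000]
  B: [3801/8000, 107/800, 3129/8000]
  C: [1043/4000, 511/4000, 1223/2000]
P^4 =
  A: [64687/160000, 8529/80000, 15651/32000]
  B: [34551/80000, 18619/160000, 72279/160000]
  C: [24093/80000, 10023/80000, 11471/20000]

(P^4)[B -> A] = 34551/80000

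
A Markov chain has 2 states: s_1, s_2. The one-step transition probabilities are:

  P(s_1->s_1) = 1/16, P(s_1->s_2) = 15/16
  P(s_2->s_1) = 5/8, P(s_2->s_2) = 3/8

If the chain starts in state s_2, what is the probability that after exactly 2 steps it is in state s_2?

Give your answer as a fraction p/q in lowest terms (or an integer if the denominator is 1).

Answer: 93/128

Derivation:
Computing P^2 by repeated multiplication:
P^1 =
  s_1: [1/16, 15/16]
  s_2: [5/8, 3/8]
P^2 =
  s_1: [151/256, 105/256]
  s_2: [35/128, 93/128]

(P^2)[s_2 -> s_2] = 93/128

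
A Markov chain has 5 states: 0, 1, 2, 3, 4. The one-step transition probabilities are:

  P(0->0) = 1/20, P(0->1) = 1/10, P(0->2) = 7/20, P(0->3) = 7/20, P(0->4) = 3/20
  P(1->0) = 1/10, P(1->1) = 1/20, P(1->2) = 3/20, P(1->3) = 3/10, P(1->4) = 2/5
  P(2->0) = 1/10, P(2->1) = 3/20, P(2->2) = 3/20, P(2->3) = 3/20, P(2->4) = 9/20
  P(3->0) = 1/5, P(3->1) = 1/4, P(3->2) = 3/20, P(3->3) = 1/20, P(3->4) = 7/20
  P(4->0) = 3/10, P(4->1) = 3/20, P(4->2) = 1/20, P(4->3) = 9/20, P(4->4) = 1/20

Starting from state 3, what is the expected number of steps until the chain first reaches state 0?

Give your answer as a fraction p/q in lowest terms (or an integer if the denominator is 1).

Answer: 12612/2509

Derivation:
Let h_i = expected steps to first reach 0 from state i.
Boundary: h_0 = 0.
First-step equations for the other states:
  h_1 = 1 + 1/10*h_0 + 1/20*h_1 + 3/20*h_2 + 3/10*h_3 + 2/5*h_4
  h_2 = 1 + 1/10*h_0 + 3/20*h_1 + 3/20*h_2 + 3/20*h_3 + 9/20*h_4
  h_3 = 1 + 1/5*h_0 + 1/4*h_1 + 3/20*h_2 + 1/20*h_3 + 7/20*h_4
  h_4 = 1 + 3/10*h_0 + 3/20*h_1 + 1/20*h_2 + 9/20*h_3 + 1/20*h_4

Substituting h_0 = 0 and rearranging gives the linear system (I - Q) h = 1:
  [19/20, -3/20, -3/10, -2/5] . (h_1, h_2, h_3, h_4) = 1
  [-3/20, 17/20, -3/20, -9/20] . (h_1, h_2, h_3, h_4) = 1
  [-1/4, -3/20, 19/20, -7/20] . (h_1, h_2, h_3, h_4) = 1
  [-3/20, -1/20, -9/20, 19/20] . (h_1, h_2, h_3, h_4) = 1

Solving yields:
  h_1 = 13616/2509
  h_2 = 13660/2509
  h_3 = 12612/2509
  h_4 = 11484/2509

Starting state is 3, so the expected hitting time is h_3 = 12612/2509.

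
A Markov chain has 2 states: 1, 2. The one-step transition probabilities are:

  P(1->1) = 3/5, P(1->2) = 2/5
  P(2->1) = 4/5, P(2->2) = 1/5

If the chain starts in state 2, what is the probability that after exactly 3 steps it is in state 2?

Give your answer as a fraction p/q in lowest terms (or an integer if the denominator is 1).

Answer: 41/125

Derivation:
Computing P^3 by repeated multiplication:
P^1 =
  1: [3/5, 2/5]
  2: [4/5, 1/5]
P^2 =
  1: [17/25, 8/25]
  2: [16/25, 9/25]
P^3 =
  1: [83/125, 42/125]
  2: [84/125, 41/125]

(P^3)[2 -> 2] = 41/125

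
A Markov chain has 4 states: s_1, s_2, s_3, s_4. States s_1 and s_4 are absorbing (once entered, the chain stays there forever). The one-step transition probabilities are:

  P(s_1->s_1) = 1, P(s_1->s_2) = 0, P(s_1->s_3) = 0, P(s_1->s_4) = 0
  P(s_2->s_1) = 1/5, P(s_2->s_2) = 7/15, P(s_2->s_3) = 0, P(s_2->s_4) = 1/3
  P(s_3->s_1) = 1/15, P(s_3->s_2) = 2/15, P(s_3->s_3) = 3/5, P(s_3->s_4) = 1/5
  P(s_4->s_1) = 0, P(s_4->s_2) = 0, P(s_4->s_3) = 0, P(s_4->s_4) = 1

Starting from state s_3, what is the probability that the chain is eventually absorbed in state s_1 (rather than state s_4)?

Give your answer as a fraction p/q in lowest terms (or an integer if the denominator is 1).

Answer: 7/24

Derivation:
Let a_i = P(absorbed in s_1 | start in state i).
Boundary conditions: a_s_1 = 1, a_s_4 = 0.
For each transient state i, a_i = sum_j P(i->j) * a_j:
  a_s_2 = 1/5*a_s_1 + 7/15*a_s_2 + 0*a_s_3 + 1/3*a_s_4
  a_s_3 = 1/15*a_s_1 + 2/15*a_s_2 + 3/5*a_s_3 + 1/5*a_s_4

Substituting a_s_1 = 1 and a_s_4 = 0, rearrange to (I - Q) a = r where r[i] = P(i -> s_1):
  [8/15, 0] . (a_s_2, a_s_3) = 1/5
  [-2/15, 2/5] . (a_s_2, a_s_3) = 1/15

Solving yields:
  a_s_2 = 3/8
  a_s_3 = 7/24

Starting state is s_3, so the absorption probability is a_s_3 = 7/24.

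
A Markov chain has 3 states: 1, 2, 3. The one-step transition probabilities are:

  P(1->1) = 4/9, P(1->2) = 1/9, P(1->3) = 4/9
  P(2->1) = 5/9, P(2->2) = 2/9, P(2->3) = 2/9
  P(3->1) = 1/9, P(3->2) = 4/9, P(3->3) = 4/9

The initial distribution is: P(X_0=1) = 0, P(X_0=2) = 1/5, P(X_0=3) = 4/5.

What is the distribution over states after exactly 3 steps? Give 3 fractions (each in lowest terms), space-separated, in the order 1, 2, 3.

Answer: 29/81 106/405 154/405

Derivation:
Propagating the distribution step by step (d_{t+1} = d_t * P):
d_0 = (1=0, 2=1/5, 3=4/5)
  d_1[1] = 0*4/9 + 1/5*5/9 + 4/5*1/9 = 1/5
  d_1[2] = 0*1/9 + 1/5*2/9 + 4/5*4/9 = 2/5
  d_1[3] = 0*4/9 + 1/5*2/9 + 4/5*4/9 = 2/5
d_1 = (1=1/5, 2=2/5, 3=2/5)
  d_2[1] = 1/5*4/9 + 2/5*5/9 + 2/5*1/9 = 16/45
  d_2[2] = 1/5*1/9 + 2/5*2/9 + 2/5*4/9 = 13/45
  d_2[3] = 1/5*4/9 + 2/5*2/9 + 2/5*4/9 = 16/45
d_2 = (1=16/45, 2=13/45, 3=16/45)
  d_3[1] = 16/45*4/9 + 13/45*5/9 + 16/45*1/9 = 29/81
  d_3[2] = 16/45*1/9 + 13/45*2/9 + 16/45*4/9 = 106/405
  d_3[3] = 16/45*4/9 + 13/45*2/9 + 16/45*4/9 = 154/405
d_3 = (1=29/81, 2=106/405, 3=154/405)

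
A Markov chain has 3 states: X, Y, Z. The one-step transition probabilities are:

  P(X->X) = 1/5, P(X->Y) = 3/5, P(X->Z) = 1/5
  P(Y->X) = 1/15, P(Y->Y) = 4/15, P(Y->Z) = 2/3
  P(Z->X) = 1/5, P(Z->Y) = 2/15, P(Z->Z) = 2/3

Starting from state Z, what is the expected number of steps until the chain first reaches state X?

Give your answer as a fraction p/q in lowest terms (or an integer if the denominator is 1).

Let h_i = expected steps to first reach X from state i.
Boundary: h_X = 0.
First-step equations for the other states:
  h_Y = 1 + 1/15*h_X + 4/15*h_Y + 2/3*h_Z
  h_Z = 1 + 1/5*h_X + 2/15*h_Y + 2/3*h_Z

Substituting h_X = 0 and rearranging gives the linear system (I - Q) h = 1:
  [11/15, -2/3] . (h_Y, h_Z) = 1
  [-2/15, 1/3] . (h_Y, h_Z) = 1

Solving yields:
  h_Y = 45/7
  h_Z = 39/7

Starting state is Z, so the expected hitting time is h_Z = 39/7.

Answer: 39/7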